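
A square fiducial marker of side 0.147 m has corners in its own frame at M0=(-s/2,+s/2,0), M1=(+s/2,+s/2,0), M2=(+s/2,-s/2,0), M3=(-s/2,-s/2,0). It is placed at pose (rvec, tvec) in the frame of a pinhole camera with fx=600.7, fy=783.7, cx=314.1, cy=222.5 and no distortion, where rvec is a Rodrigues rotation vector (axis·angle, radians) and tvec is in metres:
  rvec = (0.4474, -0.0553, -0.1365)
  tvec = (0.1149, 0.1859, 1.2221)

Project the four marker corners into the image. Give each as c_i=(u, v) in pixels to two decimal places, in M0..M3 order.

Intrinsics K: fx=600.7, fy=783.7, cx=314.1, cy=222.5
Marker side s = 0.147 m; corners in marker frame (Z=0):
  M0 = (-0.0735, +0.0735, 0)
  M1 = (+0.0735, +0.0735, 0)
  M2 = (+0.0735, -0.0735, 0)
  M3 = (-0.0735, -0.0735, 0)
rvec = (0.4474, -0.0553, -0.1365), |rvec| = θ = 0.47102 rad = 26.987°
Rodrigues: sinθ=0.45379, 1−cosθ=0.10889; R = I + sinθ·[k]× + (1−cosθ)·[k]×²:
    [+0.98935 +0.11936 -0.08325]
    [-0.14365 +0.89261 -0.42733]
    [+0.02330 +0.43474 +0.90025]
t = (0.1149, 0.1859, 1.2221) m
M0: Pc = R·M0+t = (+0.05096, +0.26207, +1.25234); u = 600.7·(+0.05096)/1.25234 + 314.1 = 338.5416, v = 783.7·(+0.26207)/1.25234 + 222.5 = 386.4972
M1: Pc = R·M1+t = (+0.19639, +0.24095, +1.25577); u = 600.7·(+0.19639)/1.25577 + 314.1 = 408.0442, v = 783.7·(+0.24095)/1.25577 + 222.5 = 372.8712
M2: Pc = R·M2+t = (+0.17884, +0.10973, +1.19186); u = 600.7·(+0.17884)/1.19186 + 314.1 = 404.2379, v = 783.7·(+0.10973)/1.19186 + 222.5 = 294.6555
M3: Pc = R·M3+t = (+0.03341, +0.13085, +1.18843); u = 600.7·(+0.03341)/1.18843 + 314.1 = 330.9868, v = 783.7·(+0.13085)/1.18843 + 222.5 = 308.7888

c0=(338.54, 386.50) c1=(408.04, 372.87) c2=(404.24, 294.66) c3=(330.99, 308.79)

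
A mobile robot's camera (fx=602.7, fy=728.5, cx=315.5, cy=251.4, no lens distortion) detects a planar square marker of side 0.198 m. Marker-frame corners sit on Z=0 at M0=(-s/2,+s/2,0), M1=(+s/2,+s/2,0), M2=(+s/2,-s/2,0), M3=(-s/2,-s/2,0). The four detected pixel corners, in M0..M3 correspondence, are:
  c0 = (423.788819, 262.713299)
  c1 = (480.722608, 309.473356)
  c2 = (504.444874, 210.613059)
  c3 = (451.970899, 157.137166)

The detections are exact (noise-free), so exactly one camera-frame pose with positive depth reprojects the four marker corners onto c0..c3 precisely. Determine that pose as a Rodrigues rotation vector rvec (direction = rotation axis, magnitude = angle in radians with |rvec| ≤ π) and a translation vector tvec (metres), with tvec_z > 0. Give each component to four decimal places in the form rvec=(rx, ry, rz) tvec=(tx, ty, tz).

Intrinsics K: fx=602.7, fy=728.5, cx=315.5, cy=251.4
Marker side s = 0.198 m; corners in marker frame (Z=0):
  M0 = (-0.0990, +0.0990, 0)
  M1 = (+0.0990, +0.0990, 0)
  M2 = (+0.0990, -0.0990, 0)
  M3 = (-0.0990, -0.0990, 0)
Detected image corners:
  c0 = (423.788819, 262.713299) px
  c1 = (480.722608, 309.473356) px
  c2 = (504.444874, 210.613059) px
  c3 = (451.970899, 157.137166) px
Planar DLT: solve 8×8 A·h = b for H (H[2,2]=1):
  H  [+477.49272 -226.58213 +466.66933]
  H  [+355.21324 +467.04131 +235.01439]
  H  [+0.43299 -0.20633 +1.00000]
B = K⁻¹H; ‖b₁‖=0.788505, ‖b₂‖=0.788505; λ = 2/(‖b₁‖+‖b₂‖) = 1.268223, sign → tz>0 ⇒ λ=+1.268223
r₁ = λ·B[:,0] = (+0.71730,+0.42888,+0.54913); r₂ = λ·B[:,1] = (-0.33980,+0.90336,-0.26168)
r₃ = r₁×r₂ = (-0.60829,+0.00111,+0.79372); SVD([r₁ r₂ r₃]) → R = UVᵀ:
  R  [+0.71730 -0.33980 -0.60829]
  R  [+0.42888 +0.90336 +0.00111]
  R  [+0.54913 -0.26168 +0.79372]
t = (+0.31810, -0.02853, +1.26822) m
tr R = 2.414377; θ = arccos((tr R − 1)/2) = 0.785282 rad = 44.993°
axis k = ((R−Rᵀ)₃₂, (R−Rᵀ)₁₃, (R−Rᵀ)₂₁) / (2 sinθ) = (-0.185840, -0.818511, +0.543601)
rvec = θ·k = (-0.145937, -0.642763, +0.426881)

rvec=(-0.1459, -0.6428, 0.4269) tvec=(0.3181, -0.0285, 1.2682)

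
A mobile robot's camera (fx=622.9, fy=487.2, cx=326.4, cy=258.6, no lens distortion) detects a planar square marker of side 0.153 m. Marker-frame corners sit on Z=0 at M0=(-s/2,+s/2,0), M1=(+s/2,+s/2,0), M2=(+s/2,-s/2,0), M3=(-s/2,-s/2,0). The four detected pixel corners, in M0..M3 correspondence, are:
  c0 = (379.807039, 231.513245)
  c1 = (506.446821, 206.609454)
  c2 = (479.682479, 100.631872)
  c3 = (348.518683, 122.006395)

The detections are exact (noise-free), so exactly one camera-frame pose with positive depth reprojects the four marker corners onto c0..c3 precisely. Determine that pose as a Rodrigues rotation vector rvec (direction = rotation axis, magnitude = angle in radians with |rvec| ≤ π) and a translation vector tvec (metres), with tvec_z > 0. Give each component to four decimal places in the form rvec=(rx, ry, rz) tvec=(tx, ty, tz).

rvec=(0.0977, -0.1868, -0.2407) tvec=(0.1139, -0.1306, 0.6846)

Intrinsics K: fx=622.9, fy=487.2, cx=326.4, cy=258.6
Marker side s = 0.153 m; corners in marker frame (Z=0):
  M0 = (-0.0765, +0.0765, 0)
  M1 = (+0.0765, +0.0765, 0)
  M2 = (+0.0765, -0.0765, 0)
  M3 = (-0.0765, -0.0765, 0)
Detected image corners:
  c0 = (379.807039, 231.513245) px
  c1 = (506.446821, 206.609454) px
  c2 = (479.682479, 100.631872) px
  c3 = (348.518683, 122.006395) px
Planar DLT: solve 8×8 A·h = b for H (H[2,2]=1):
  H  [+949.97246 +263.50417 +430.04423]
  H  [-109.89117 +732.52424 +165.68012]
  H  [+0.25121 +0.17282 +1.00000]
B = K⁻¹H; ‖b₁‖=1.460686, ‖b₂‖=1.460686; λ = 2/(‖b₁‖+‖b₂‖) = 0.684610, sign → tz>0 ⇒ λ=+0.684610
r₁ = λ·B[:,0] = (+0.95397,-0.24570,+0.17198); r₂ = λ·B[:,1] = (+0.22761,+0.96654,+0.11832)
r₃ = r₁×r₂ = (-0.19530,-0.07372,+0.97797); SVD([r₁ r₂ r₃]) → R = UVᵀ:
  R  [+0.95397 +0.22761 -0.19530]
  R  [-0.24570 +0.96654 -0.07372]
  R  [+0.17198 +0.11832 +0.97797]
t = (+0.11391, -0.13057, +0.68461) m
tr R = 2.898473; θ = arccos((tr R − 1)/2) = 0.319997 rad = 18.334°
axis k = ((R−Rᵀ)₃₂, (R−Rᵀ)₁₃, (R−Rᵀ)₂₁) / (2 sinθ) = (+0.305246, -0.583791, -0.752338)
rvec = θ·k = (+0.097678, -0.186811, -0.240746)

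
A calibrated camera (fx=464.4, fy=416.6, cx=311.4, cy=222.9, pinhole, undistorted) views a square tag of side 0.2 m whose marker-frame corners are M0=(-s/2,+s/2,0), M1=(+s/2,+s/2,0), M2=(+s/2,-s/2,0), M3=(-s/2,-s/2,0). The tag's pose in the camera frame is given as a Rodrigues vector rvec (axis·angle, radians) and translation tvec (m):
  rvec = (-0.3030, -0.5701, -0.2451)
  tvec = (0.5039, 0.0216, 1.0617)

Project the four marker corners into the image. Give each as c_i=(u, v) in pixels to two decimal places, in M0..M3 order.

Intrinsics K: fx=464.4, fy=416.6, cx=311.4, cy=222.9
Marker side s = 0.2 m; corners in marker frame (Z=0):
  M0 = (-0.1000, +0.1000, 0)
  M1 = (+0.1000, +0.1000, 0)
  M2 = (+0.1000, -0.1000, 0)
  M3 = (-0.1000, -0.1000, 0)
rvec = (-0.3030, -0.5701, -0.2451), |rvec| = θ = 0.69058 rad = 39.567°
Rodrigues: sinθ=0.63698, 1−cosθ=0.22912; R = I + sinθ·[k]× + (1−cosθ)·[k]×²:
    [+0.81499 +0.30907 -0.49017]
    [-0.14309 +0.92703 +0.34662]
    [+0.56154 -0.21235 +0.79974]
t = (0.5039, 0.0216, 1.0617) m
M0: Pc = R·M0+t = (+0.45331, +0.12861, +0.98431); u = 464.4·(+0.45331)/0.98431 + 311.4 = 525.2717, v = 416.6·(+0.12861)/0.98431 + 222.9 = 277.3336
M1: Pc = R·M1+t = (+0.61631, +0.09999, +1.09662); u = 464.4·(+0.61631)/1.09662 + 311.4 = 572.3954, v = 416.6·(+0.09999)/1.09662 + 222.9 = 260.8873
M2: Pc = R·M2+t = (+0.55449, -0.08541, +1.13909); u = 464.4·(+0.55449)/1.13909 + 311.4 = 537.4631, v = 416.6·(-0.08541)/1.13909 + 222.9 = 191.6624
M3: Pc = R·M3+t = (+0.39149, -0.05679, +1.02678); u = 464.4·(+0.39149)/1.02678 + 311.4 = 488.4678, v = 416.6·(-0.05679)/1.02678 + 222.9 = 199.8566

c0=(525.27, 277.33) c1=(572.40, 260.89) c2=(537.46, 191.66) c3=(488.47, 199.86)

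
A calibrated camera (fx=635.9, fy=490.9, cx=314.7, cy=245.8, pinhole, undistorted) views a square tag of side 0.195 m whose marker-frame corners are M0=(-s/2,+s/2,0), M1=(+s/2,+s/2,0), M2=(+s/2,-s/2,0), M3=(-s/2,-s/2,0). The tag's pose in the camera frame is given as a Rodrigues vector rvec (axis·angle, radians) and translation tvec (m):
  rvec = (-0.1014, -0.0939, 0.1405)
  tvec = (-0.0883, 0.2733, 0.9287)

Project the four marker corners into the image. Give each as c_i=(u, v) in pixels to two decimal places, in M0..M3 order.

c0=(176.62, 437.48) c1=(311.04, 448.92) c2=(328.77, 344.92) c3=(197.69, 331.87)

Intrinsics K: fx=635.9, fy=490.9, cx=314.7, cy=245.8
Marker side s = 0.195 m; corners in marker frame (Z=0):
  M0 = (-0.0975, +0.0975, 0)
  M1 = (+0.0975, +0.0975, 0)
  M2 = (+0.0975, -0.0975, 0)
  M3 = (-0.0975, -0.0975, 0)
rvec = (-0.1014, -0.0939, 0.1405), |rvec| = θ = 0.19708 rad = 11.292°
Rodrigues: sinθ=0.19580, 1−cosθ=0.01936; R = I + sinθ·[k]× + (1−cosθ)·[k]×²:
    [+0.98577 -0.13485 -0.10039]
    [+0.14434 +0.98504 +0.09417]
    [+0.08619 -0.10732 +0.99048]
t = (-0.0883, 0.2733, 0.9287) m
M0: Pc = R·M0+t = (-0.19756, +0.35527, +0.90983); u = 635.9·(-0.19756)/0.90983 + 314.7 = 176.6215, v = 490.9·(+0.35527)/0.90983 + 245.8 = 437.4849
M1: Pc = R·M1+t = (-0.00534, +0.38341, +0.92664); u = 635.9·(-0.00534)/0.92664 + 314.7 = 311.0387, v = 490.9·(+0.38341)/0.92664 + 245.8 = 448.9187
M2: Pc = R·M2+t = (+0.02096, +0.19133, +0.94757); u = 635.9·(+0.02096)/0.94757 + 314.7 = 328.7659, v = 490.9·(+0.19133)/0.94757 + 245.8 = 344.9220
M3: Pc = R·M3+t = (-0.17126, +0.16319, +0.93076); u = 635.9·(-0.17126)/0.93076 + 314.7 = 197.6910, v = 490.9·(+0.16319)/0.93076 + 245.8 = 331.8673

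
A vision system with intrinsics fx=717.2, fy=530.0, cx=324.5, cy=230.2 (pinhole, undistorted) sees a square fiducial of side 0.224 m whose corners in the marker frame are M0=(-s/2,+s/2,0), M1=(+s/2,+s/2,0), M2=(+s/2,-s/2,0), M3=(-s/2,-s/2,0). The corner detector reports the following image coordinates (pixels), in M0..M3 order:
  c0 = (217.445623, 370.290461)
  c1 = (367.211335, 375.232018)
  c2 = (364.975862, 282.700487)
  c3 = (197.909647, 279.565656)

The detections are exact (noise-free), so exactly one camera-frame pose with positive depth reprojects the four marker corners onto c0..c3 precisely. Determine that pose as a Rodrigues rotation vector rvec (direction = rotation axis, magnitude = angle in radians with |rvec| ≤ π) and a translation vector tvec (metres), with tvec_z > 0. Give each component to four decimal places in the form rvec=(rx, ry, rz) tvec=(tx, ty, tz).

Intrinsics K: fx=717.2, fy=530.0, cx=324.5, cy=230.2
Marker side s = 0.224 m; corners in marker frame (Z=0):
  M0 = (-0.1120, +0.1120, 0)
  M1 = (+0.1120, +0.1120, 0)
  M2 = (+0.1120, -0.1120, 0)
  M3 = (-0.1120, -0.1120, 0)
Detected image corners:
  c0 = (217.445623, 370.290461) px
  c1 = (367.211335, 375.232018) px
  c2 = (364.975862, 282.700487) px
  c3 = (197.909647, 279.565656) px
Planar DLT: solve 8×8 A·h = b for H (H[2,2]=1):
  H  [+673.55949 +191.10626 +286.21295]
  H  [-17.66264 +570.87294 +329.46271]
  H  [-0.10985 +0.49509 +1.00000]
B = K⁻¹H; ‖b₁‖=0.995038, ‖b₂‖=0.995038; λ = 2/(‖b₁‖+‖b₂‖) = 1.004986, sign → tz>0 ⇒ λ=+1.004986
r₁ = λ·B[:,0] = (+0.99378,+0.01446,-0.11039); r₂ = λ·B[:,1] = (+0.04267,+0.86638,+0.49756)
r₃ = r₁×r₂ = (+0.10284,-0.49918,+0.86038); SVD([r₁ r₂ r₃]) → R = UVᵀ:
  R  [+0.99378 +0.04267 +0.10284]
  R  [+0.01446 +0.86638 -0.49918]
  R  [-0.11039 +0.49756 +0.86038]
t = (-0.05365, +0.18822, +1.00499) m
tr R = 2.720540; θ = arccos((tr R − 1)/2) = 0.534997 rad = 30.653°
axis k = ((R−Rᵀ)₃₂, (R−Rᵀ)₁₃, (R−Rᵀ)₂₁) / (2 sinθ) = (+0.977500, +0.209115, -0.027667)
rvec = θ·k = (+0.522960, +0.111876, -0.014802)

rvec=(0.5230, 0.1119, -0.0148) tvec=(-0.0537, 0.1882, 1.0050)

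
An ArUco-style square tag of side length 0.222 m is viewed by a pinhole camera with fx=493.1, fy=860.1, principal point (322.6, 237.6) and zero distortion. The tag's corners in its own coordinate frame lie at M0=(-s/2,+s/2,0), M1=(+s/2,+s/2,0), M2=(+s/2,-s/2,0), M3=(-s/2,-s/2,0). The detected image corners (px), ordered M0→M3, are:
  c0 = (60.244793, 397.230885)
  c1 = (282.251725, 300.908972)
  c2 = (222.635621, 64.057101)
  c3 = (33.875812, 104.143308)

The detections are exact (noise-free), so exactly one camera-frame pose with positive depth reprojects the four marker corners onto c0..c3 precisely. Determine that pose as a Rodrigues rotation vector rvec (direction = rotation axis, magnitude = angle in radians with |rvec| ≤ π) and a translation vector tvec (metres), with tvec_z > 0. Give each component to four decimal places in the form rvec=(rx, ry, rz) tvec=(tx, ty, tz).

Intrinsics K: fx=493.1, fy=860.1, cx=322.6, cy=237.6
Marker side s = 0.222 m; corners in marker frame (Z=0):
  M0 = (-0.1110, +0.1110, 0)
  M1 = (+0.1110, +0.1110, 0)
  M2 = (+0.1110, -0.1110, 0)
  M3 = (-0.1110, -0.1110, 0)
Detected image corners:
  c0 = (60.244793, 397.230885) px
  c1 = (282.251725, 300.908972) px
  c2 = (222.635621, 64.057101) px
  c3 = (33.875812, 104.143308) px
Planar DLT: solve 8×8 A·h = b for H (H[2,2]=1):
  H  [+1026.99561 +67.66995 +155.95808]
  H  [-136.93026 +992.32541 +200.85799]
  H  [+0.72904 -0.88179 +1.00000]
B = K⁻¹H; ‖b₁‖=1.800012, ‖b₂‖=1.800012; λ = 2/(‖b₁‖+‖b₂‖) = 0.555552, sign → tz>0 ⇒ λ=+0.555552
r₁ = λ·B[:,0] = (+0.89209,-0.20033,+0.40502); r₂ = λ·B[:,1] = (+0.39673,+0.77629,-0.48988)
r₃ = r₁×r₂ = (-0.21627,+0.59770,+0.77200); SVD([r₁ r₂ r₃]) → R = UVᵀ:
  R  [+0.89209 +0.39673 -0.21627]
  R  [-0.20033 +0.77629 +0.59770]
  R  [+0.40502 -0.48988 +0.77200]
t = (-0.18775, -0.02373, +0.55555) m
tr R = 2.440375; θ = arccos((tr R − 1)/2) = 0.766724 rad = 43.930°
axis k = ((R−Rᵀ)₃₂, (R−Rᵀ)₁₃, (R−Rᵀ)₂₁) / (2 sinθ) = (-0.783810, -0.447757, -0.430298)
rvec = θ·k = (-0.600965, -0.343306, -0.329920)

rvec=(-0.6010, -0.3433, -0.3299) tvec=(-0.1877, -0.0237, 0.5556)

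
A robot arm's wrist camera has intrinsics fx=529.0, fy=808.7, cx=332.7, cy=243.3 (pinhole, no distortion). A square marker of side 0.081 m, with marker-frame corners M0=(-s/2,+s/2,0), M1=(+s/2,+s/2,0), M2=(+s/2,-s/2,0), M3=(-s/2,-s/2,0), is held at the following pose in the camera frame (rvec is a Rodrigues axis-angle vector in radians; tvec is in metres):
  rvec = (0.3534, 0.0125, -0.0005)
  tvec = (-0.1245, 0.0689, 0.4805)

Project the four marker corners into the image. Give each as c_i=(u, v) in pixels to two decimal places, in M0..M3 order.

c0=(156.49, 417.82) c1=(242.86, 418.40) c2=(237.21, 297.05) c3=(145.67, 296.70)

Intrinsics K: fx=529.0, fy=808.7, cx=332.7, cy=243.3
Marker side s = 0.081 m; corners in marker frame (Z=0):
  M0 = (-0.0405, +0.0405, 0)
  M1 = (+0.0405, +0.0405, 0)
  M2 = (+0.0405, -0.0405, 0)
  M3 = (-0.0405, -0.0405, 0)
rvec = (0.3534, 0.0125, -0.0005), |rvec| = θ = 0.35362 rad = 20.261°
Rodrigues: sinθ=0.34630, 1−cosθ=0.06188; R = I + sinθ·[k]× + (1−cosθ)·[k]×²:
    [+0.99992 +0.00268 +0.01215]
    [+0.00170 +0.93820 -0.34608]
    [-0.01233 +0.34608 +0.93812]
t = (-0.1245, 0.0689, 0.4805) m
M0: Pc = R·M0+t = (-0.16489, +0.10683, +0.49502); u = 529.0·(-0.16489)/0.49502 + 332.7 = 156.4913, v = 808.7·(+0.10683)/0.49502 + 243.3 = 417.8243
M1: Pc = R·M1+t = (-0.08389, +0.10697, +0.49402); u = 529.0·(-0.08389)/0.49402 + 332.7 = 242.8643, v = 808.7·(+0.10697)/0.49402 + 243.3 = 418.4019
M2: Pc = R·M2+t = (-0.08411, +0.03097, +0.46598); u = 529.0·(-0.08411)/0.46598 + 332.7 = 237.2140, v = 808.7·(+0.03097)/0.46598 + 243.3 = 297.0500
M3: Pc = R·M3+t = (-0.16511, +0.03083, +0.46698); u = 529.0·(-0.16511)/0.46698 + 332.7 = 145.6683, v = 808.7·(+0.03083)/0.46698 + 243.3 = 296.6971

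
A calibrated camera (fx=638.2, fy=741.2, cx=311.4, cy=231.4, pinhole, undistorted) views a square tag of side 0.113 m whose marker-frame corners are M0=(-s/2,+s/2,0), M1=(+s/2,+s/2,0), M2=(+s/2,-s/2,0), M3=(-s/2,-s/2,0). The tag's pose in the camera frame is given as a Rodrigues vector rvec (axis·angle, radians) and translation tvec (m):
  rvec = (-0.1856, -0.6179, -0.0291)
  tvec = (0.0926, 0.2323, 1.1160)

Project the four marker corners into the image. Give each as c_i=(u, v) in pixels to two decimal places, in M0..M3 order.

c0=(341.82, 428.94) c1=(391.68, 419.68) c2=(385.25, 345.57) c3=(335.86, 350.23)

Intrinsics K: fx=638.2, fy=741.2, cx=311.4, cy=231.4
Marker side s = 0.113 m; corners in marker frame (Z=0):
  M0 = (-0.0565, +0.0565, 0)
  M1 = (+0.0565, +0.0565, 0)
  M2 = (+0.0565, -0.0565, 0)
  M3 = (-0.0565, -0.0565, 0)
rvec = (-0.1856, -0.6179, -0.0291), |rvec| = θ = 0.64583 rad = 37.003°
Rodrigues: sinθ=0.60186, 1−cosθ=0.20140; R = I + sinθ·[k]× + (1−cosθ)·[k]×²:
    [+0.81523 +0.08249 -0.57323]
    [+0.02826 +0.98296 +0.18165]
    [+0.57844 -0.16428 +0.79901]
t = (0.0926, 0.2323, 1.1160) m
M0: Pc = R·M0+t = (+0.05120, +0.28624, +1.07404); u = 638.2·(+0.05120)/1.07404 + 311.4 = 341.8235, v = 741.2·(+0.28624)/1.07404 + 231.4 = 428.9367
M1: Pc = R·M1+t = (+0.14332, +0.28943, +1.13940); u = 638.2·(+0.14332)/1.13940 + 311.4 = 391.6773, v = 741.2·(+0.28943)/1.13940 + 231.4 = 419.6817
M2: Pc = R·M2+t = (+0.13400, +0.17836, +1.15796); u = 638.2·(+0.13400)/1.15796 + 311.4 = 385.2526, v = 741.2·(+0.17836)/1.15796 + 231.4 = 345.5659
M3: Pc = R·M3+t = (+0.04188, +0.17517, +1.09260); u = 638.2·(+0.04188)/1.09260 + 311.4 = 335.8616, v = 741.2·(+0.17517)/1.09260 + 231.4 = 350.2297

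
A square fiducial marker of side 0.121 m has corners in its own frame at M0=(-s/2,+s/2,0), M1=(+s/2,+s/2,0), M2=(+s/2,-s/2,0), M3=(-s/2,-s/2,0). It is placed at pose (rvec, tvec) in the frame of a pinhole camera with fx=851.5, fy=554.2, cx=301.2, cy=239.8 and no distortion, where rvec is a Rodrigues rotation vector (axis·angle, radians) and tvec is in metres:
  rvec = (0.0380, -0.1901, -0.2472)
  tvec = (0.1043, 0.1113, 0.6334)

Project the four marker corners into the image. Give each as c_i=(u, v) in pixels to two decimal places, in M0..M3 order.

Intrinsics K: fx=851.5, fy=554.2, cx=301.2, cy=239.8
Marker side s = 0.121 m; corners in marker frame (Z=0):
  M0 = (-0.0605, +0.0605, 0)
  M1 = (+0.0605, +0.0605, 0)
  M2 = (+0.0605, -0.0605, 0)
  M3 = (-0.0605, -0.0605, 0)
rvec = (0.0380, -0.1901, -0.2472), |rvec| = θ = 0.31415 rad = 17.999°
Rodrigues: sinθ=0.30901, 1−cosθ=0.04894; R = I + sinθ·[k]× + (1−cosθ)·[k]×²:
    [+0.95178 +0.23957 -0.19165]
    [-0.24674 +0.96898 -0.01407]
    [+0.18233 +0.06068 +0.98136]
t = (0.1043, 0.1113, 0.6334) m
M0: Pc = R·M0+t = (+0.06121, +0.18485, +0.62604); u = 851.5·(+0.06121)/0.62604 + 301.2 = 384.4562, v = 554.2·(+0.18485)/0.62604 + 239.8 = 403.4386
M1: Pc = R·M1+t = (+0.17638, +0.15500, +0.64810); u = 851.5·(+0.17638)/0.64810 + 301.2 = 532.9298, v = 554.2·(+0.15500)/0.64810 + 239.8 = 372.3387
M2: Pc = R·M2+t = (+0.14739, +0.03775, +0.64076); u = 851.5·(+0.14739)/0.64076 + 301.2 = 497.0631, v = 554.2·(+0.03775)/0.64076 + 239.8 = 272.4496
M3: Pc = R·M3+t = (+0.03222, +0.06760, +0.61870); u = 851.5·(+0.03222)/0.61870 + 301.2 = 345.5485, v = 554.2·(+0.06760)/0.61870 + 239.8 = 300.3566

c0=(384.46, 403.44) c1=(532.93, 372.34) c2=(497.06, 272.45) c3=(345.55, 300.36)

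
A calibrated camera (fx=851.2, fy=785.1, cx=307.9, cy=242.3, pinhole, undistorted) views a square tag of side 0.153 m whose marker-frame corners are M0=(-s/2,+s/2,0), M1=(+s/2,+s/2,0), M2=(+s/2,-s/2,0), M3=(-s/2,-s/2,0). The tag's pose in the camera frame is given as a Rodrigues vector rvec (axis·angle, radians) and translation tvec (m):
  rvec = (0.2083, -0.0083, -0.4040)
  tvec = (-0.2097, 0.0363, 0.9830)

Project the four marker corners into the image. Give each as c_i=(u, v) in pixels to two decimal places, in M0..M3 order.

c0=(95.09, 348.14) c1=(214.27, 301.51) c2=(158.71, 191.57) c3=(36.01, 240.26)

Intrinsics K: fx=851.2, fy=785.1, cx=307.9, cy=242.3
Marker side s = 0.153 m; corners in marker frame (Z=0):
  M0 = (-0.0765, +0.0765, 0)
  M1 = (+0.0765, +0.0765, 0)
  M2 = (+0.0765, -0.0765, 0)
  M3 = (-0.0765, -0.0765, 0)
rvec = (0.2083, -0.0083, -0.4040), |rvec| = θ = 0.45461 rad = 26.047°
Rodrigues: sinθ=0.43912, 1−cosθ=0.10157; R = I + sinθ·[k]× + (1−cosθ)·[k]×²:
    [+0.91975 +0.38938 -0.04937]
    [-0.39108 +0.89846 -0.19955]
    [-0.03334 +0.20285 +0.97864]
t = (-0.2097, 0.0363, 0.9830) m
M0: Pc = R·M0+t = (-0.25027, +0.13495, +1.00107); u = 851.2·(-0.25027)/1.00107 + 307.9 = 95.0943, v = 785.1·(+0.13495)/1.00107 + 242.3 = 348.1361
M1: Pc = R·M1+t = (-0.10955, +0.07512, +0.99597); u = 851.2·(-0.10955)/0.99597 + 307.9 = 214.2722, v = 785.1·(+0.07512)/0.99597 + 242.3 = 301.5117
M2: Pc = R·M2+t = (-0.16913, -0.06235, +0.96493); u = 851.2·(-0.16913)/0.96493 + 307.9 = 158.7079, v = 785.1·(-0.06235)/0.96493 + 242.3 = 191.5701
M3: Pc = R·M3+t = (-0.30985, -0.00252, +0.97003); u = 851.2·(-0.30985)/0.97003 + 307.9 = 36.0091, v = 785.1·(-0.00252)/0.97003 + 242.3 = 240.2643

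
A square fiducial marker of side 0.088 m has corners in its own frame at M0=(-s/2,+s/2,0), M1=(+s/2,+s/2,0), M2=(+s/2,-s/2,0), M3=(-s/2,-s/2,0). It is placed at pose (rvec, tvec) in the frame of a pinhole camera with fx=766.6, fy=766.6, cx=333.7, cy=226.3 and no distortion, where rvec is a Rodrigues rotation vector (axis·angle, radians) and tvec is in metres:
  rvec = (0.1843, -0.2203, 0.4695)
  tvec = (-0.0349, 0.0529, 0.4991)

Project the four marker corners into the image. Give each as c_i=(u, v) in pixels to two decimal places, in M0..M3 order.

c0=(188.26, 339.20) c1=(308.17, 390.13) c2=(369.90, 276.60) c3=(250.09, 219.31)

Intrinsics K: fx=766.6, fy=766.6, cx=333.7, cy=226.3
Marker side s = 0.088 m; corners in marker frame (Z=0):
  M0 = (-0.0440, +0.0440, 0)
  M1 = (+0.0440, +0.0440, 0)
  M2 = (+0.0440, -0.0440, 0)
  M3 = (-0.0440, -0.0440, 0)
rvec = (0.1843, -0.2203, 0.4695), |rvec| = θ = 0.55039 rad = 31.535°
Rodrigues: sinθ=0.52302, 1−cosθ=0.14768; R = I + sinθ·[k]× + (1−cosθ)·[k]×²:
    [+0.86888 -0.46595 -0.16716]
    [+0.42636 +0.87598 -0.22556]
    [+0.25153 +0.12471 +0.95978]
t = (-0.0349, 0.0529, 0.4991) m
M0: Pc = R·M0+t = (-0.09363, +0.07268, +0.49352); u = 766.6·(-0.09363)/0.49352 + 333.7 = 188.2580, v = 766.6·(+0.07268)/0.49352 + 226.3 = 339.2013
M1: Pc = R·M1+t = (-0.01717, +0.11020, +0.51565); u = 766.6·(-0.01717)/0.51565 + 333.7 = 308.1728, v = 766.6·(+0.11020)/0.51565 + 226.3 = 390.1336
M2: Pc = R·M2+t = (+0.02383, +0.03312, +0.50468); u = 766.6·(+0.02383)/0.50468 + 333.7 = 369.9009, v = 766.6·(+0.03312)/0.50468 + 226.3 = 276.6036
M3: Pc = R·M3+t = (-0.05263, -0.00440, +0.48255); u = 766.6·(-0.05263)/0.48255 + 333.7 = 250.0903, v = 766.6·(-0.00440)/0.48255 + 226.3 = 219.3052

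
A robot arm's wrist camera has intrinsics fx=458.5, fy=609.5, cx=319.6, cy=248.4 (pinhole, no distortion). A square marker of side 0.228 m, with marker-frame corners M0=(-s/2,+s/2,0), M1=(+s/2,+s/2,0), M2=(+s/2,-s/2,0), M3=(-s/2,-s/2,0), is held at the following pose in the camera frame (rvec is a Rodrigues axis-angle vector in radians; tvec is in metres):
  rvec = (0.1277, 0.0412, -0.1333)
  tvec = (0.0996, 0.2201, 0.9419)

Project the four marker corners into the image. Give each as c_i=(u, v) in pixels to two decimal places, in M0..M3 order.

Intrinsics K: fx=458.5, fy=609.5, cx=319.6, cy=248.4
Marker side s = 0.228 m; corners in marker frame (Z=0):
  M0 = (-0.1140, +0.1140, 0)
  M1 = (+0.1140, +0.1140, 0)
  M2 = (+0.1140, -0.1140, 0)
  M3 = (-0.1140, -0.1140, 0)
rvec = (0.1277, 0.0412, -0.1333), |rvec| = θ = 0.18914 rad = 10.837°
Rodrigues: sinθ=0.18801, 1−cosθ=0.01783; R = I + sinθ·[k]× + (1−cosθ)·[k]×²:
    [+0.99030 +0.13513 +0.03247]
    [-0.12988 +0.98301 -0.12968]
    [-0.04944 +0.12420 +0.99102]
t = (0.0996, 0.2201, 0.9419) m
M0: Pc = R·M0+t = (+0.00211, +0.34697, +0.96170); u = 458.5·(+0.00211)/0.96170 + 319.6 = 320.6065, v = 609.5·(+0.34697)/0.96170 + 248.4 = 468.3016
M1: Pc = R·M1+t = (+0.22790, +0.31736, +0.95042); u = 458.5·(+0.22790)/0.95042 + 319.6 = 429.5421, v = 609.5·(+0.31736)/0.95042 + 248.4 = 451.9188
M2: Pc = R·M2+t = (+0.19709, +0.09323, +0.92210); u = 458.5·(+0.19709)/0.92210 + 319.6 = 417.5989, v = 609.5·(+0.09323)/0.92210 + 248.4 = 310.0238
M3: Pc = R·M3+t = (-0.02870, +0.12284, +0.93338); u = 458.5·(-0.02870)/0.93338 + 319.6 = 305.5025, v = 609.5·(+0.12284)/0.93338 + 248.4 = 328.6173

c0=(320.61, 468.30) c1=(429.54, 451.92) c2=(417.60, 310.02) c3=(305.50, 328.62)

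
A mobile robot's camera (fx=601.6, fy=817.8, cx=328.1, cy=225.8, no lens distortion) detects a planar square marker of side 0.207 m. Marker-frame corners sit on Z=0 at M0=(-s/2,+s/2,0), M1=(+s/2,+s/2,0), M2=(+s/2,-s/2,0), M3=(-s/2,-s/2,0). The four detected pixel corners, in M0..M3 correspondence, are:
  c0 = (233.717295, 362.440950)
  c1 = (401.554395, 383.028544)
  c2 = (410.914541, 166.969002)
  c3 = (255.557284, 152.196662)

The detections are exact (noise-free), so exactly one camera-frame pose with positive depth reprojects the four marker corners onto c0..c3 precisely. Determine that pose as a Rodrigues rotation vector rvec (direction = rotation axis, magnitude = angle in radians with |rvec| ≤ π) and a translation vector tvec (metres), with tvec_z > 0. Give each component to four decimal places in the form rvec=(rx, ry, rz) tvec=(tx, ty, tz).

Intrinsics K: fx=601.6, fy=817.8, cx=328.1, cy=225.8
Marker side s = 0.207 m; corners in marker frame (Z=0):
  M0 = (-0.1035, +0.1035, 0)
  M1 = (+0.1035, +0.1035, 0)
  M2 = (+0.1035, -0.1035, 0)
  M3 = (-0.1035, -0.1035, 0)
Detected image corners:
  c0 = (233.717295, 362.440950) px
  c1 = (401.554395, 383.028544) px
  c2 = (410.914541, 166.969002) px
  c3 = (255.557284, 152.196662) px
Planar DLT: solve 8×8 A·h = b for H (H[2,2]=1):
  H  [+746.90822 -200.23254 +324.90817]
  H  [+58.22446 +927.70399 +261.84538]
  H  [-0.10005 -0.38274 +1.00000]
B = K⁻¹H; ‖b₁‖=1.303709, ‖b₂‖=1.303709; λ = 2/(‖b₁‖+‖b₂‖) = 0.767042, sign → tz>0 ⇒ λ=+0.767042
r₁ = λ·B[:,0] = (+0.99417,+0.07580,-0.07674); r₂ = λ·B[:,1] = (-0.09519,+0.95118,-0.29358)
r₃ = r₁×r₂ = (+0.05074,+0.29917,+0.95285); SVD([r₁ r₂ r₃]) → R = UVᵀ:
  R  [+0.99417 -0.09519 +0.05074]
  R  [+0.07580 +0.95118 +0.29917]
  R  [-0.07674 -0.29358 +0.95285]
t = (-0.00407, +0.03381, +0.76704) m
tr R = 2.898199; θ = arccos((tr R − 1)/2) = 0.320432 rad = 18.359°
axis k = ((R−Rᵀ)₃₂, (R−Rᵀ)₁₃, (R−Rᵀ)₂₁) / (2 sinθ) = (-0.940942, +0.202377, +0.271426)
rvec = θ·k = (-0.301508, +0.064848, +0.086974)

rvec=(-0.3015, 0.0648, 0.0870) tvec=(-0.0041, 0.0338, 0.7670)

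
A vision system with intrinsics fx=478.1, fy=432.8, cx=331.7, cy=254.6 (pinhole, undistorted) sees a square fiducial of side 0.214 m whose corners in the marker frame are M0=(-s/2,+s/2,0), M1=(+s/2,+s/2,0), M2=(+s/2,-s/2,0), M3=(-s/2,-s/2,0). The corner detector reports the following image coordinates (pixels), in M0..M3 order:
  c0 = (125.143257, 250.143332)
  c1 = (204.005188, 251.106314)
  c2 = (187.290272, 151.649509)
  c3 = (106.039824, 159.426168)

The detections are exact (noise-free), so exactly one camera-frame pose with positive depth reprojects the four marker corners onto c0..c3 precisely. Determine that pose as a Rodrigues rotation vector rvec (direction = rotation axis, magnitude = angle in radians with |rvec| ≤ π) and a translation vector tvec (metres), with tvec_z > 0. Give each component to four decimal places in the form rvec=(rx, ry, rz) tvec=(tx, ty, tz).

rvec=(0.2449, 0.4219, -0.0380) tvec=(-0.3616, -0.1130, 0.9731)

Intrinsics K: fx=478.1, fy=432.8, cx=331.7, cy=254.6
Marker side s = 0.214 m; corners in marker frame (Z=0):
  M0 = (-0.1070, +0.1070, 0)
  M1 = (+0.1070, +0.1070, 0)
  M2 = (+0.1070, -0.1070, 0)
  M3 = (-0.1070, -0.1070, 0)
Detected image corners:
  c0 = (125.143257, 250.143332) px
  c1 = (204.005188, 251.106314) px
  c2 = (187.290272, 151.649509) px
  c3 = (106.039824, 159.426168) px
Planar DLT: solve 8×8 A·h = b for H (H[2,2]=1):
  H  [+308.41951 +120.29616 +154.03980]
  H  [-100.93199 +490.85689 +204.34658]
  H  [-0.42113 +0.23363 +1.00000]
B = K⁻¹H; ‖b₁‖=1.027630, ‖b₂‖=1.027630; λ = 2/(‖b₁‖+‖b₂‖) = 0.973113, sign → tz>0 ⇒ λ=+0.973113
r₁ = λ·B[:,0] = (+0.91206,+0.01413,-0.40980); r₂ = λ·B[:,1] = (+0.08712,+0.96991,+0.22735)
r₃ = r₁×r₂ = (+0.40068,-0.24306,+0.88339); SVD([r₁ r₂ r₃]) → R = UVᵀ:
  R  [+0.91206 +0.08712 +0.40068]
  R  [+0.01413 +0.96991 -0.24306]
  R  [-0.40980 +0.22735 +0.88339]
t = (-0.36161, -0.11299, +0.97311) m
tr R = 2.765364; θ = arccos((tr R − 1)/2) = 0.489258 rad = 28.032°
axis k = ((R−Rᵀ)₃₂, (R−Rᵀ)₁₃, (R−Rᵀ)₂₁) / (2 sinθ) = (+0.500457, +0.862273, -0.077647)
rvec = θ·k = (+0.244853, +0.421874, -0.037989)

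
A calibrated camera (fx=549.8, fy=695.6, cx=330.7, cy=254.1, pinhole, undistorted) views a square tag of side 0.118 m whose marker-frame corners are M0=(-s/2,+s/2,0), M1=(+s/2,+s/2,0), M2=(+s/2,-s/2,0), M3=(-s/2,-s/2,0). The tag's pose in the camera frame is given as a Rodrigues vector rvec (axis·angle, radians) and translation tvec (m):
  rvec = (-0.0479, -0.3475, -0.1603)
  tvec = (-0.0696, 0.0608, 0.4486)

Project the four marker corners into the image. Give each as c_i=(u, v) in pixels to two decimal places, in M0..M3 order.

c0=(183.20, 462.05) c1=(324.64, 418.07) c2=(301.95, 245.03) c3=(159.12, 272.49)

Intrinsics K: fx=549.8, fy=695.6, cx=330.7, cy=254.1
Marker side s = 0.118 m; corners in marker frame (Z=0):
  M0 = (-0.0590, +0.0590, 0)
  M1 = (+0.0590, +0.0590, 0)
  M2 = (+0.0590, -0.0590, 0)
  M3 = (-0.0590, -0.0590, 0)
rvec = (-0.0479, -0.3475, -0.1603), |rvec| = θ = 0.38568 rad = 22.098°
Rodrigues: sinθ=0.37619, 1−cosθ=0.07346; R = I + sinθ·[k]× + (1−cosθ)·[k]×²:
    [+0.92768 +0.16458 -0.33516]
    [-0.14814 +0.98618 +0.07423]
    [+0.34274 -0.01921 +0.93923]
t = (-0.0696, 0.0608, 0.4486) m
M0: Pc = R·M0+t = (-0.11462, +0.12772, +0.42724); u = 549.8·(-0.11462)/0.42724 + 330.7 = 183.1974, v = 695.6·(+0.12772)/0.42724 + 254.1 = 462.0490
M1: Pc = R·M1+t = (-0.00516, +0.11024, +0.46769); u = 549.8·(-0.00516)/0.46769 + 330.7 = 324.6375, v = 695.6·(+0.11024)/0.46769 + 254.1 = 418.0684
M2: Pc = R·M2+t = (-0.02458, -0.00612, +0.46996); u = 549.8·(-0.02458)/0.46996 + 330.7 = 301.9474, v = 695.6·(-0.00612)/0.46996 + 254.1 = 245.0349
M3: Pc = R·M3+t = (-0.13404, +0.01136, +0.42951); u = 549.8·(-0.13404)/0.42951 + 330.7 = 159.1173, v = 695.6·(+0.01136)/0.42951 + 254.1 = 272.4904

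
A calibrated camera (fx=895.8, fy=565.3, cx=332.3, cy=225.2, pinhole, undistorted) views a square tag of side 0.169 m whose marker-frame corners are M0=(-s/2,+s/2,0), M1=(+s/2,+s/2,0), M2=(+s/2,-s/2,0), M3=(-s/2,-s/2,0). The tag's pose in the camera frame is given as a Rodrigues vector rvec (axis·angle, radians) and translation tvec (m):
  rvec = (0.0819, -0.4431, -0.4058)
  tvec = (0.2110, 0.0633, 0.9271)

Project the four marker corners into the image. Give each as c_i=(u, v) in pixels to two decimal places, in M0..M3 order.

Intrinsics K: fx=895.8, fy=565.3, cx=332.3, cy=225.2
Marker side s = 0.169 m; corners in marker frame (Z=0):
  M0 = (-0.0845, +0.0845, 0)
  M1 = (+0.0845, +0.0845, 0)
  M2 = (+0.0845, -0.0845, 0)
  M3 = (-0.0845, -0.0845, 0)
rvec = (0.0819, -0.4431, -0.4058), |rvec| = θ = 0.60640 rad = 34.744°
Rodrigues: sinθ=0.56991, 1−cosθ=0.17829; R = I + sinθ·[k]× + (1−cosθ)·[k]×²:
    [+0.82496 +0.36379 -0.43255]
    [-0.39898 +0.91690 +0.01021]
    [+0.40032 +0.16416 +0.90155]
t = (0.2110, 0.0633, 0.9271) m
M0: Pc = R·M0+t = (+0.17203, +0.17449, +0.90714); u = 895.8·(+0.17203)/0.90714 + 332.3 = 502.1798, v = 565.3·(+0.17449)/0.90714 + 225.2 = 333.9373
M1: Pc = R·M1+t = (+0.31145, +0.10706, +0.97480); u = 895.8·(+0.31145)/0.97480 + 332.3 = 618.5089, v = 565.3·(+0.10706)/0.97480 + 225.2 = 287.2883
M2: Pc = R·M2+t = (+0.24997, -0.04789, +0.94706); u = 895.8·(+0.24997)/0.94706 + 332.3 = 568.7402, v = 565.3·(-0.04789)/0.94706 + 225.2 = 196.6131
M3: Pc = R·M3+t = (+0.11055, +0.01954, +0.87940); u = 895.8·(+0.11055)/0.87940 + 332.3 = 444.9125, v = 565.3·(+0.01954)/0.87940 + 225.2 = 237.7578

c0=(502.18, 333.94) c1=(618.51, 287.29) c2=(568.74, 196.61) c3=(444.91, 237.76)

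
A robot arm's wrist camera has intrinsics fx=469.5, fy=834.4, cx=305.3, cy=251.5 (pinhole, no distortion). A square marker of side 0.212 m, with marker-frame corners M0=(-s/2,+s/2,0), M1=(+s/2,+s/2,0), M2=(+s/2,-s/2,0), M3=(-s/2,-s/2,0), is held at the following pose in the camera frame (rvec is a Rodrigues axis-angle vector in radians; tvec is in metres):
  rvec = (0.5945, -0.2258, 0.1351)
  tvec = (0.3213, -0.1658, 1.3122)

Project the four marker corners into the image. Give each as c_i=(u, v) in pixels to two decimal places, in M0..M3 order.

Intrinsics K: fx=469.5, fy=834.4, cx=305.3, cy=251.5
Marker side s = 0.212 m; corners in marker frame (Z=0):
  M0 = (-0.1060, +0.1060, 0)
  M1 = (+0.1060, +0.1060, 0)
  M2 = (+0.1060, -0.1060, 0)
  M3 = (-0.1060, -0.1060, 0)
rvec = (0.5945, -0.2258, 0.1351), |rvec| = θ = 0.65013 rad = 37.250°
Rodrigues: sinθ=0.60529, 1−cosθ=0.20399; R = I + sinθ·[k]× + (1−cosθ)·[k]×²:
    [+0.96658 -0.19057 -0.17146]
    [+0.06099 +0.82061 -0.56822]
    [+0.24899 +0.53877 +0.80481]
t = (0.3213, -0.1658, 1.3122) m
M0: Pc = R·M0+t = (+0.19864, -0.08528, +1.34292); u = 469.5·(+0.19864)/1.34292 + 305.3 = 374.7475, v = 834.4·(-0.08528)/1.34292 + 251.5 = 198.5124
M1: Pc = R·M1+t = (+0.40356, -0.07235, +1.39570); u = 469.5·(+0.40356)/1.39570 + 305.3 = 441.0525, v = 834.4·(-0.07235)/1.39570 + 251.5 = 208.2469
M2: Pc = R·M2+t = (+0.44396, -0.24632, +1.28148); u = 469.5·(+0.44396)/1.28148 + 305.3 = 467.9541, v = 834.4·(-0.24632)/1.28148 + 251.5 = 91.1162
M3: Pc = R·M3+t = (+0.23904, -0.25925, +1.22870); u = 469.5·(+0.23904)/1.22870 + 305.3 = 396.6411, v = 834.4·(-0.25925)/1.22870 + 251.5 = 75.4448

c0=(374.75, 198.51) c1=(441.05, 208.25) c2=(467.95, 91.12) c3=(396.64, 75.44)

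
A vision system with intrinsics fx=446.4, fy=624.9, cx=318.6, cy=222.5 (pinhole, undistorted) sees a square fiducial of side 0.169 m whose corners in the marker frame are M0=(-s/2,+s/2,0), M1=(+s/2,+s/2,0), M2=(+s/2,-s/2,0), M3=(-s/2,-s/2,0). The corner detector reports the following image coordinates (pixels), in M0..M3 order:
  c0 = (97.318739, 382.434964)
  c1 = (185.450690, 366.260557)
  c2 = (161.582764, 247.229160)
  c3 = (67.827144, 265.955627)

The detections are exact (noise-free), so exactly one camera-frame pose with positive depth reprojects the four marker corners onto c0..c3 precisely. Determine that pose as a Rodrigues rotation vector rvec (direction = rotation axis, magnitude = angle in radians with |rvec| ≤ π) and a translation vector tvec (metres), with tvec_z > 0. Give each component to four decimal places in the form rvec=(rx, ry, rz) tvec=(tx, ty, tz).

Intrinsics K: fx=446.4, fy=624.9, cx=318.6, cy=222.5
Marker side s = 0.169 m; corners in marker frame (Z=0):
  M0 = (-0.0845, +0.0845, 0)
  M1 = (+0.0845, +0.0845, 0)
  M2 = (+0.0845, -0.0845, 0)
  M3 = (-0.0845, -0.0845, 0)
Detected image corners:
  c0 = (97.318739, 382.434964) px
  c1 = (185.450690, 366.260557) px
  c2 = (161.582764, 247.229160) px
  c3 = (67.827144, 265.955627) px
Planar DLT: solve 8×8 A·h = b for H (H[2,2]=1):
  H  [+528.50263 +207.48400 +128.20819]
  H  [-125.38752 +818.72663 +317.44631]
  H  [-0.07093 +0.38671 +1.00000]
B = K⁻¹H; ‖b₁‖=1.248960, ‖b₂‖=1.248960; λ = 2/(‖b₁‖+‖b₂‖) = 0.800666, sign → tz>0 ⇒ λ=+0.800666
r₁ = λ·B[:,0] = (+0.98846,-0.14043,-0.05679); r₂ = λ·B[:,1] = (+0.15116,+0.93877,+0.30962)
r₃ = r₁×r₂ = (+0.00983,-0.31464,+0.94916); SVD([r₁ r₂ r₃]) → R = UVᵀ:
  R  [+0.98846 +0.15116 +0.00983]
  R  [-0.14043 +0.93877 -0.31464]
  R  [-0.05679 +0.30962 +0.94916]
t = (-0.34149, +0.12165, +0.80067) m
tr R = 2.876388; θ = arccos((tr R − 1)/2) = 0.353421 rad = 20.250°
axis k = ((R−Rᵀ)₃₂, (R−Rᵀ)₁₃, (R−Rᵀ)₂₁) / (2 sinθ) = (+0.901823, +0.096253, -0.421250)
rvec = θ·k = (+0.318723, +0.034018, -0.148879)

rvec=(0.3187, 0.0340, -0.1489) tvec=(-0.3415, 0.1217, 0.8007)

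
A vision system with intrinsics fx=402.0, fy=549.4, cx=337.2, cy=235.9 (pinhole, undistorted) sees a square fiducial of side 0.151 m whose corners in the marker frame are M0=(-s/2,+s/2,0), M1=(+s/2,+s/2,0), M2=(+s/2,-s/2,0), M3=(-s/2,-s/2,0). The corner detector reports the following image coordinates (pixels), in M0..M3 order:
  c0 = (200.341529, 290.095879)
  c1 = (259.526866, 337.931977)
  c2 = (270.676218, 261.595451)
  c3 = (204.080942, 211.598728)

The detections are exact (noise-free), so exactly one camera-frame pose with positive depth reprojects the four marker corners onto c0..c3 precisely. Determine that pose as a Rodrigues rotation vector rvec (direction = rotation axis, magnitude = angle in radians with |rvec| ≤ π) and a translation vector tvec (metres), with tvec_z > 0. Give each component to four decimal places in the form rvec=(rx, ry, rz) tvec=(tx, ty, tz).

Intrinsics K: fx=402.0, fy=549.4, cx=337.2, cy=235.9
Marker side s = 0.151 m; corners in marker frame (Z=0):
  M0 = (-0.0755, +0.0755, 0)
  M1 = (+0.0755, +0.0755, 0)
  M2 = (+0.0755, -0.0755, 0)
  M3 = (-0.0755, -0.0755, 0)
Detected image corners:
  c0 = (200.341529, 290.095879) px
  c1 = (259.526866, 337.931977) px
  c2 = (270.676218, 261.595451) px
  c3 = (204.080942, 211.598728) px
Planar DLT: solve 8×8 A·h = b for H (H[2,2]=1):
  H  [+348.10745 +125.61844 +232.76586]
  H  [+244.60146 +718.32149 +276.95717]
  H  [-0.28675 +0.74634 +1.00000]
B = K⁻¹H; ‖b₁‖=1.276525, ‖b₂‖=1.276525; λ = 2/(‖b₁‖+‖b₂‖) = 0.783376, sign → tz>0 ⇒ λ=+0.783376
r₁ = λ·B[:,0] = (+0.86678,+0.44523,-0.22464); r₂ = λ·B[:,1] = (-0.24563,+0.77319,+0.58467)
r₃ = r₁×r₂ = (+0.43400,-0.45160,+0.77955); SVD([r₁ r₂ r₃]) → R = UVᵀ:
  R  [+0.86678 -0.24563 +0.43400]
  R  [+0.44523 +0.77319 -0.45160]
  R  [-0.22464 +0.58467 +0.77955]
t = (-0.20351, +0.05854, +0.78338) m
tr R = 2.419530; θ = arccos((tr R − 1)/2) = 0.781632 rad = 44.784°
axis k = ((R−Rᵀ)₃₂, (R−Rᵀ)₁₃, (R−Rᵀ)₂₁) / (2 sinθ) = (+0.735529, +0.467488, +0.490359)
rvec = θ·k = (+0.574913, +0.365404, +0.383280)

rvec=(0.5749, 0.3654, 0.3833) tvec=(-0.2035, 0.0585, 0.7834)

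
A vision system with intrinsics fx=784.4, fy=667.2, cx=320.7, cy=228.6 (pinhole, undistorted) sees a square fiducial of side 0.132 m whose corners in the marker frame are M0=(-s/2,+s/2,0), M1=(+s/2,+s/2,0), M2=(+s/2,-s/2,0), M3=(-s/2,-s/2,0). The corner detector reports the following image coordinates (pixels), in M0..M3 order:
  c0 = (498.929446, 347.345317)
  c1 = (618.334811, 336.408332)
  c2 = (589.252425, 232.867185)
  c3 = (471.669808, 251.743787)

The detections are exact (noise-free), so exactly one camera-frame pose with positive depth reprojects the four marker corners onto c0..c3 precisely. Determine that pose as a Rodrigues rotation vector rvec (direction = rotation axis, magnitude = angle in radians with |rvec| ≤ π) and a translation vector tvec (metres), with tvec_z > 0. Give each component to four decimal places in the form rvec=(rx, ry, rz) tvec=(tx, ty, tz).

rvec=(0.0872, 0.5357, -0.2299) tvec=(0.2423, 0.0821, 0.8580)

Intrinsics K: fx=784.4, fy=667.2, cx=320.7, cy=228.6
Marker side s = 0.132 m; corners in marker frame (Z=0):
  M0 = (-0.0660, +0.0660, 0)
  M1 = (+0.0660, +0.0660, 0)
  M2 = (+0.0660, -0.0660, 0)
  M3 = (-0.0660, -0.0660, 0)
Detected image corners:
  c0 = (498.929446, 347.345317) px
  c1 = (618.334811, 336.408332) px
  c2 = (589.252425, 232.867185) px
  c3 = (471.669808, 251.743787) px
Planar DLT: solve 8×8 A·h = b for H (H[2,2]=1):
  H  [+570.87808 +227.38236 +542.22412]
  H  [-288.18004 +760.77481 +292.47231]
  H  [-0.60016 +0.02615 +1.00000]
B = K⁻¹H; ‖b₁‖=1.165526, ‖b₂‖=1.165526; λ = 2/(‖b₁‖+‖b₂‖) = 0.857982, sign → tz>0 ⇒ λ=+0.857982
r₁ = λ·B[:,0] = (+0.83496,-0.19416,-0.51493); r₂ = λ·B[:,1] = (+0.23954,+0.97063,+0.02243)
r₃ = r₁×r₂ = (+0.49545,-0.14208,+0.85694); SVD([r₁ r₂ r₃]) → R = UVᵀ:
  R  [+0.83496 +0.23954 +0.49545]
  R  [-0.19416 +0.97063 -0.14208]
  R  [-0.51493 +0.02243 +0.85694]
t = (+0.24230, +0.08214, +0.85798) m
tr R = 2.662525; θ = arccos((tr R − 1)/2) = 0.589422 rad = 33.771°
axis k = ((R−Rᵀ)₃₂, (R−Rᵀ)₁₃, (R−Rᵀ)₂₁) / (2 sinθ) = (+0.147975, +0.908805, -0.390098)
rvec = θ·k = (+0.087220, +0.535669, -0.229932)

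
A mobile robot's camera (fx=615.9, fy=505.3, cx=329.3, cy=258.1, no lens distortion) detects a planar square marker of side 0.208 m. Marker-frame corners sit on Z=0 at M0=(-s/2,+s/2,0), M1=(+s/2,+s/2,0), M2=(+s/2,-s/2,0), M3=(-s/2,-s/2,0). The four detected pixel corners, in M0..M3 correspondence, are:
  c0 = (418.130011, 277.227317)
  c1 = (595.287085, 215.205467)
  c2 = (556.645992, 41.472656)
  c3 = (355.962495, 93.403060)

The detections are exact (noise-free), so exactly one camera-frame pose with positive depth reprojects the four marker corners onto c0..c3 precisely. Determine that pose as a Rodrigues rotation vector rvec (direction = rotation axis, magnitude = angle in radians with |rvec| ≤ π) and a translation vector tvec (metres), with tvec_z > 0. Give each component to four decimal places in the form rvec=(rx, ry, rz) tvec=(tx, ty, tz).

rvec=(0.2383, -0.2958, -0.3402) tvec=(0.1463, -0.1109, 0.5717)

Intrinsics K: fx=615.9, fy=505.3, cx=329.3, cy=258.1
Marker side s = 0.208 m; corners in marker frame (Z=0):
  M0 = (-0.1040, +0.1040, 0)
  M1 = (+0.1040, +0.1040, 0)
  M2 = (+0.1040, -0.1040, 0)
  M3 = (-0.1040, -0.1040, 0)
Detected image corners:
  c0 = (418.130011, 277.227317) px
  c1 = (595.287085, 215.205467) px
  c2 = (556.645992, 41.472656) px
  c3 = (355.962495, 93.403060) px
Planar DLT: solve 8×8 A·h = b for H (H[2,2]=1):
  H  [+1110.52232 +473.38172 +486.96236]
  H  [-208.34463 +934.50784 +160.07443]
  H  [+0.42596 +0.48506 +1.00000]
B = K⁻¹H; ‖b₁‖=1.749260, ‖b₂‖=1.749260; λ = 2/(‖b₁‖+‖b₂‖) = 0.571670, sign → tz>0 ⇒ λ=+0.571670
r₁ = λ·B[:,0] = (+0.90058,-0.36009,+0.24351); r₂ = λ·B[:,1] = (+0.29113,+0.91562,+0.27729)
r₃ = r₁×r₂ = (-0.32281,-0.17883,+0.92941); SVD([r₁ r₂ r₃]) → R = UVᵀ:
  R  [+0.90058 +0.29113 -0.32281]
  R  [-0.36009 +0.91562 -0.17883]
  R  [+0.24351 +0.27729 +0.92941]
t = (+0.14634, -0.11090, +0.57167) m
tr R = 2.745606; θ = arccos((tr R − 1)/2) = 0.509881 rad = 29.214°
axis k = ((R−Rᵀ)₃₂, (R−Rᵀ)₁₃, (R−Rᵀ)₂₁) / (2 sinθ) = (+0.467270, -0.580165, -0.667134)
rvec = θ·k = (+0.238252, -0.295815, -0.340159)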